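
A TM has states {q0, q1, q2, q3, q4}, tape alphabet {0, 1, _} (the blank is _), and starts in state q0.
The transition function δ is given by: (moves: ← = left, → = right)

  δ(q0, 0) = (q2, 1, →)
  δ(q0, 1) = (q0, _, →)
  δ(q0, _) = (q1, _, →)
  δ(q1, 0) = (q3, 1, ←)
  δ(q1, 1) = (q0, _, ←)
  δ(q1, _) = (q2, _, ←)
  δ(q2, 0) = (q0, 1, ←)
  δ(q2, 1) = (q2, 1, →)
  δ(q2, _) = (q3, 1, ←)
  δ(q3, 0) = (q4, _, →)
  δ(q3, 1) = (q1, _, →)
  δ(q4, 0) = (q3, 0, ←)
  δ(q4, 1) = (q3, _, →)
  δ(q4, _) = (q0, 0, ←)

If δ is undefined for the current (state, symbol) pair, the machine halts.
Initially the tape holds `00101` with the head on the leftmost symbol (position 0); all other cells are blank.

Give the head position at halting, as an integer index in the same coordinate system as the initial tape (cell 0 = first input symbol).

2

state=q0 head=0 tape=[0]0101_   (q0,0)→(q2,1,→)
state=q2 head=1 tape=1[0]101_   (q2,0)→(q0,1,←)
state=q0 head=0 tape=[1]1101_   (q0,1)→(q0,_,→)
state=q0 head=1 tape=_[1]101_   (q0,1)→(q0,_,→)
state=q0 head=2 tape=__[1]01_   (q0,1)→(q0,_,→)
state=q0 head=3 tape=___[0]1_   (q0,0)→(q2,1,→)
state=q2 head=4 tape=___1[1]_   (q2,1)→(q2,1,→)
state=q2 head=5 tape=___11[_]   (q2,_)→(q3,1,←)
state=q3 head=4 tape=___1[1]1   (q3,1)→(q1,_,→)
state=q1 head=5 tape=___1_[1]   (q1,1)→(q0,_,←)
state=q0 head=4 tape=___1[_]_   (q0,_)→(q1,_,→)
state=q1 head=5 tape=___1_[_]   (q1,_)→(q2,_,←)
state=q2 head=4 tape=___1[_]_   (q2,_)→(q3,1,←)
state=q3 head=3 tape=___[1]1_   (q3,1)→(q1,_,→)
state=q1 head=4 tape=____[1]_   (q1,1)→(q0,_,←)
state=q0 head=3 tape=___[_]__   (q0,_)→(q1,_,→)
state=q1 head=4 tape=____[_]_   (q1,_)→(q2,_,←)
state=q2 head=3 tape=___[_]__   (q2,_)→(q3,1,←)
state=q3 head=2 tape=__[_]1__
At halt the head is at cell 2.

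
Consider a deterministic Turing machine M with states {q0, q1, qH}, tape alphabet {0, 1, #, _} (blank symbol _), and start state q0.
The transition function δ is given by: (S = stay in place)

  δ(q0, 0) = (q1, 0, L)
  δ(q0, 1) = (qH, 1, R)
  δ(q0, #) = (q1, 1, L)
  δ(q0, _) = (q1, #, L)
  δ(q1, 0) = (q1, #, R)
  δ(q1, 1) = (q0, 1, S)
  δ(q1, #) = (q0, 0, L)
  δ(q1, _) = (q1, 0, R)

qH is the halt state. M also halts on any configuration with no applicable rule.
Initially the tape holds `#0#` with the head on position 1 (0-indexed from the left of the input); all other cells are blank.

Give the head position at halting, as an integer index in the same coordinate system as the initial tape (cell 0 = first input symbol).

q0 | ____#[0]#   read 0 → write 0, move L, go to q1
q1 | ____[#]0#   read # → write 0, move L, go to q0
q0 | ___[_]00#   read _ → write #, move L, go to q1
q1 | __[_]#00#   read _ → write 0, move R, go to q1
q1 | __0[#]00#   read # → write 0, move L, go to q0
q0 | __[0]000#   read 0 → write 0, move L, go to q1
q1 | _[_]0000#   read _ → write 0, move R, go to q1
q1 | _0[0]000#   read 0 → write #, move R, go to q1
q1 | _0#[0]00#   read 0 → write #, move R, go to q1
q1 | _0##[0]0#   read 0 → write #, move R, go to q1
q1 | _0###[0]#   read 0 → write #, move R, go to q1
q1 | _0####[#]   read # → write 0, move L, go to q0
q0 | _0###[#]0   read # → write 1, move L, go to q1
q1 | _0##[#]10   read # → write 0, move L, go to q0
q0 | _0#[#]010   read # → write 1, move L, go to q1
q1 | _0[#]1010   read # → write 0, move L, go to q0
q0 | _[0]01010   read 0 → write 0, move L, go to q1
q1 | [_]001010   read _ → write 0, move R, go to q1
q1 | 0[0]01010   read 0 → write #, move R, go to q1
q1 | 0#[0]1010   read 0 → write #, move R, go to q1
q1 | 0##[1]010   read 1 → write 1, move S, go to q0
q0 | 0##[1]010   read 1 → write 1, move R, go to qH
qH | 0##1[0]10
At halt the head is at cell 0.

0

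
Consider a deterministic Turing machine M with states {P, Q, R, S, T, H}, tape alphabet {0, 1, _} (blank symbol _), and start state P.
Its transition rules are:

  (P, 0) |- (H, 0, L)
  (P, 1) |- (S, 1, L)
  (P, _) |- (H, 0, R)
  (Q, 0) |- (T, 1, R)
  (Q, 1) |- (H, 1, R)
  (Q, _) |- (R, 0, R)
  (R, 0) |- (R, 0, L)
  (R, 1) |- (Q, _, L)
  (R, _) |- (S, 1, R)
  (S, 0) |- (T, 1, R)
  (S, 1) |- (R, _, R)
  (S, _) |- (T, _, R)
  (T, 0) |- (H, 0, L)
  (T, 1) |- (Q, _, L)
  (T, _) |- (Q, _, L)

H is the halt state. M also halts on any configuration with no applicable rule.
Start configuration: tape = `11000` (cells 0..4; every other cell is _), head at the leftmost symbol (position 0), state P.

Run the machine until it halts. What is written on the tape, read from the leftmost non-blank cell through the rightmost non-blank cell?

P | _[1]1000   read 1 → write 1, move L, go to S
S | [_]11000   read _ → write _, move R, go to T
T | _[1]1000   read 1 → write _, move L, go to Q
Q | [_]_1000   read _ → write 0, move R, go to R
R | 0[_]1000   read _ → write 1, move R, go to S
S | 01[1]000   read 1 → write _, move R, go to R
R | 01_[0]00   read 0 → write 0, move L, go to R
R | 01[_]000   read _ → write 1, move R, go to S
S | 011[0]00   read 0 → write 1, move R, go to T
T | 0111[0]0   read 0 → write 0, move L, go to H
H | 011[1]00
The non-blank tape span at halt is 011100.

011100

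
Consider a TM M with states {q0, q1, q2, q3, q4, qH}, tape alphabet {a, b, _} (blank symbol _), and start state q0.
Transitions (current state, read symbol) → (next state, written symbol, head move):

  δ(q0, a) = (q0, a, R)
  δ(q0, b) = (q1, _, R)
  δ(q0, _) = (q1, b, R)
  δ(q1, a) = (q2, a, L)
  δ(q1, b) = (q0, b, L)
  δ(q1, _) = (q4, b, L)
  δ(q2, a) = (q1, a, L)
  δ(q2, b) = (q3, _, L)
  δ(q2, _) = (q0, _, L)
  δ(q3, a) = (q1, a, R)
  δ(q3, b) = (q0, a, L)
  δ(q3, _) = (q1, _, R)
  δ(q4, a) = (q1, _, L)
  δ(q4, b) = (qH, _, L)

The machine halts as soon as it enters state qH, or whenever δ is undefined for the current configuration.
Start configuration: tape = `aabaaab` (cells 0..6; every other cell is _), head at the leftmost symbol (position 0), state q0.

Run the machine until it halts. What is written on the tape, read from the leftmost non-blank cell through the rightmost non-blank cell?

ba_baaab

state=q0 head=0 tape=___[a]abaaab   (q0,a)→(q0,a,R)
state=q0 head=1 tape=___a[a]baaab   (q0,a)→(q0,a,R)
state=q0 head=2 tape=___aa[b]aaab   (q0,b)→(q1,_,R)
state=q1 head=3 tape=___aa_[a]aab   (q1,a)→(q2,a,L)
state=q2 head=2 tape=___aa[_]aaab   (q2,_)→(q0,_,L)
state=q0 head=1 tape=___a[a]_aaab   (q0,a)→(q0,a,R)
state=q0 head=2 tape=___aa[_]aaab   (q0,_)→(q1,b,R)
state=q1 head=3 tape=___aab[a]aab   (q1,a)→(q2,a,L)
state=q2 head=2 tape=___aa[b]aaab   (q2,b)→(q3,_,L)
state=q3 head=1 tape=___a[a]_aaab   (q3,a)→(q1,a,R)
state=q1 head=2 tape=___aa[_]aaab   (q1,_)→(q4,b,L)
state=q4 head=1 tape=___a[a]baaab   (q4,a)→(q1,_,L)
state=q1 head=0 tape=___[a]_baaab   (q1,a)→(q2,a,L)
state=q2 head=-1 tape=__[_]a_baaab   (q2,_)→(q0,_,L)
state=q0 head=-2 tape=_[_]_a_baaab   (q0,_)→(q1,b,R)
state=q1 head=-1 tape=_b[_]a_baaab   (q1,_)→(q4,b,L)
state=q4 head=-2 tape=_[b]ba_baaab   (q4,b)→(qH,_,L)
state=qH head=-3 tape=[_]_ba_baaab
The non-blank tape span at halt is ba_baaab.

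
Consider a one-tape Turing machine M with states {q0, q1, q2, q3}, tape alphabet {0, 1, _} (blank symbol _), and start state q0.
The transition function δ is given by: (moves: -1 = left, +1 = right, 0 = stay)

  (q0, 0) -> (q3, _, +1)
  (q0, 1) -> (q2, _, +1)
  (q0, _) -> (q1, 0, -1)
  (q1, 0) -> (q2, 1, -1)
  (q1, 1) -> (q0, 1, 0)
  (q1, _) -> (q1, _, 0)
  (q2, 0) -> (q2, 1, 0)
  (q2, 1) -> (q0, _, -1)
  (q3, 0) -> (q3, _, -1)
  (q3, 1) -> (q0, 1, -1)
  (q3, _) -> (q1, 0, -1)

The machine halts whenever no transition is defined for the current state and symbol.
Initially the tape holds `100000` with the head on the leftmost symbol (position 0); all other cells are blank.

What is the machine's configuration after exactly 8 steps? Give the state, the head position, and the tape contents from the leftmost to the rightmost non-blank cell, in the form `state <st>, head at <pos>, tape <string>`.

q0 | _[1]00000   read 1 → write _, move +1, go to q2
q2 | __[0]0000   read 0 → write 1, move 0, go to q2
q2 | __[1]0000   read 1 → write _, move -1, go to q0
q0 | _[_]_0000   read _ → write 0, move -1, go to q1
q1 | [_]0_0000   read _ → write _, move 0, go to q1
q1 | [_]0_0000   read _ → write _, move 0, go to q1
q1 | [_]0_0000   read _ → write _, move 0, go to q1
q1 | [_]0_0000   read _ → write _, move 0, go to q1
q1 | [_]0_0000
After 8 steps: state q1, head at -1, tape 0_0000.

state q1, head at -1, tape 0_0000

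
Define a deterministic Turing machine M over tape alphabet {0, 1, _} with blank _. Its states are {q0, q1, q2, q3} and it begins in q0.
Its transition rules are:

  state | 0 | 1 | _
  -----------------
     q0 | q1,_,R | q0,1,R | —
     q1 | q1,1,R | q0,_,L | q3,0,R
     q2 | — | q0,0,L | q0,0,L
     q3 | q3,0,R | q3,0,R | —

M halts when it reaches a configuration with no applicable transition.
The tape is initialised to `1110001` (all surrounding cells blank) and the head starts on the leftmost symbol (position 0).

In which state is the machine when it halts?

q0 | [1]110001   read 1 → write 1, move R, go to q0
q0 | 1[1]10001   read 1 → write 1, move R, go to q0
q0 | 11[1]0001   read 1 → write 1, move R, go to q0
q0 | 111[0]001   read 0 → write _, move R, go to q1
q1 | 111_[0]01   read 0 → write 1, move R, go to q1
q1 | 111_1[0]1   read 0 → write 1, move R, go to q1
q1 | 111_11[1]   read 1 → write _, move L, go to q0
q0 | 111_1[1]_   read 1 → write 1, move R, go to q0
q0 | 111_11[_]
No transition is defined for (q0, _); M halts in state q0.

q0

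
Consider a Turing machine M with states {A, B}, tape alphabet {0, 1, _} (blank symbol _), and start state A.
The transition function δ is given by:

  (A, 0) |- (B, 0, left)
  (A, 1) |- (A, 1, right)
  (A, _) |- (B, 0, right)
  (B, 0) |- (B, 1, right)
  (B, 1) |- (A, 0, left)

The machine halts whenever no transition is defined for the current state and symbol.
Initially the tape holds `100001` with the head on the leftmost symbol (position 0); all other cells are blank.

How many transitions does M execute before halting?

state=A head=0 tape=__[1]00001   (A,1)→(A,1,right)
state=A head=1 tape=__1[0]0001   (A,0)→(B,0,left)
state=B head=0 tape=__[1]00001   (B,1)→(A,0,left)
state=A head=-1 tape=_[_]000001   (A,_)→(B,0,right)
state=B head=0 tape=_0[0]00001   (B,0)→(B,1,right)
state=B head=1 tape=_01[0]0001   (B,0)→(B,1,right)
state=B head=2 tape=_011[0]001   (B,0)→(B,1,right)
state=B head=3 tape=_0111[0]01   (B,0)→(B,1,right)
state=B head=4 tape=_01111[0]1   (B,0)→(B,1,right)
state=B head=5 tape=_011111[1]   (B,1)→(A,0,left)
state=A head=4 tape=_01111[1]0   (A,1)→(A,1,right)
state=A head=5 tape=_011111[0]   (A,0)→(B,0,left)
state=B head=4 tape=_01111[1]0   (B,1)→(A,0,left)
state=A head=3 tape=_0111[1]00   (A,1)→(A,1,right)
state=A head=4 tape=_01111[0]0   (A,0)→(B,0,left)
state=B head=3 tape=_0111[1]00   (B,1)→(A,0,left)
state=A head=2 tape=_011[1]000   (A,1)→(A,1,right)
state=A head=3 tape=_0111[0]00   (A,0)→(B,0,left)
state=B head=2 tape=_011[1]000   (B,1)→(A,0,left)
state=A head=1 tape=_01[1]0000   (A,1)→(A,1,right)
state=A head=2 tape=_011[0]000   (A,0)→(B,0,left)
state=B head=1 tape=_01[1]0000   (B,1)→(A,0,left)
state=A head=0 tape=_0[1]00000   (A,1)→(A,1,right)
state=A head=1 tape=_01[0]0000   (A,0)→(B,0,left)
state=B head=0 tape=_0[1]00000   (B,1)→(A,0,left)
state=A head=-1 tape=_[0]000000   (A,0)→(B,0,left)
state=B head=-2 tape=[_]0000000
M halts after 26 transitions.

26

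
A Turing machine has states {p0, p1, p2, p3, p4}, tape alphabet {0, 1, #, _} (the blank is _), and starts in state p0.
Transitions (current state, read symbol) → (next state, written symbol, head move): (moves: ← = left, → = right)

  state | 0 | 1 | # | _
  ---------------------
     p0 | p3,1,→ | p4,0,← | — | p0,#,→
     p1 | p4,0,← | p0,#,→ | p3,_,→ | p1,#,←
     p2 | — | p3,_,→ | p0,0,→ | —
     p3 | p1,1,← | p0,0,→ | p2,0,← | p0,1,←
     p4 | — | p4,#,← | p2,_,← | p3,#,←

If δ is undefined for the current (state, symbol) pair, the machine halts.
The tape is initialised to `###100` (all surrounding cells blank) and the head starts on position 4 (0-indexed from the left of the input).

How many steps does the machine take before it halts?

23

state=p0 head=4 tape=###1[0]0_   (p0,0)→(p3,1,→)
state=p3 head=5 tape=###11[0]_   (p3,0)→(p1,1,←)
state=p1 head=4 tape=###1[1]1_   (p1,1)→(p0,#,→)
state=p0 head=5 tape=###1#[1]_   (p0,1)→(p4,0,←)
state=p4 head=4 tape=###1[#]0_   (p4,#)→(p2,_,←)
state=p2 head=3 tape=###[1]_0_   (p2,1)→(p3,_,→)
state=p3 head=4 tape=###_[_]0_   (p3,_)→(p0,1,←)
state=p0 head=3 tape=###[_]10_   (p0,_)→(p0,#,→)
state=p0 head=4 tape=####[1]0_   (p0,1)→(p4,0,←)
state=p4 head=3 tape=###[#]00_   (p4,#)→(p2,_,←)
state=p2 head=2 tape=##[#]_00_   (p2,#)→(p0,0,→)
state=p0 head=3 tape=##0[_]00_   (p0,_)→(p0,#,→)
state=p0 head=4 tape=##0#[0]0_   (p0,0)→(p3,1,→)
state=p3 head=5 tape=##0#1[0]_   (p3,0)→(p1,1,←)
state=p1 head=4 tape=##0#[1]1_   (p1,1)→(p0,#,→)
state=p0 head=5 tape=##0##[1]_   (p0,1)→(p4,0,←)
state=p4 head=4 tape=##0#[#]0_   (p4,#)→(p2,_,←)
state=p2 head=3 tape=##0[#]_0_   (p2,#)→(p0,0,→)
state=p0 head=4 tape=##00[_]0_   (p0,_)→(p0,#,→)
state=p0 head=5 tape=##00#[0]_   (p0,0)→(p3,1,→)
state=p3 head=6 tape=##00#1[_]   (p3,_)→(p0,1,←)
state=p0 head=5 tape=##00#[1]1   (p0,1)→(p4,0,←)
state=p4 head=4 tape=##00[#]01   (p4,#)→(p2,_,←)
state=p2 head=3 tape=##0[0]_01
M halts after 23 transitions.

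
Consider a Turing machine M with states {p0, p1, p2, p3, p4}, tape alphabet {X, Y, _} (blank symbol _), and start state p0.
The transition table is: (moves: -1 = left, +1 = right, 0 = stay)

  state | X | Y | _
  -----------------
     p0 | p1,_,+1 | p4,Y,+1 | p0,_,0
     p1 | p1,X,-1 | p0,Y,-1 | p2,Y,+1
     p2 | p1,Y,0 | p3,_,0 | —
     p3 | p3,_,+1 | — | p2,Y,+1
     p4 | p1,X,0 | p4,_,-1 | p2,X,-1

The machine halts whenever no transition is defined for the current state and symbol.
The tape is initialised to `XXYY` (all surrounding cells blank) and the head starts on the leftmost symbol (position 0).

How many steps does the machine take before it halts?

9

state=p0 head=0 tape=__[X]XYY   (p0,X)→(p1,_,+1)
state=p1 head=1 tape=___[X]YY   (p1,X)→(p1,X,-1)
state=p1 head=0 tape=__[_]XYY   (p1,_)→(p2,Y,+1)
state=p2 head=1 tape=__Y[X]YY   (p2,X)→(p1,Y,0)
state=p1 head=1 tape=__Y[Y]YY   (p1,Y)→(p0,Y,-1)
state=p0 head=0 tape=__[Y]YYY   (p0,Y)→(p4,Y,+1)
state=p4 head=1 tape=__Y[Y]YY   (p4,Y)→(p4,_,-1)
state=p4 head=0 tape=__[Y]_YY   (p4,Y)→(p4,_,-1)
state=p4 head=-1 tape=_[_]__YY   (p4,_)→(p2,X,-1)
state=p2 head=-2 tape=[_]X__YY
M halts after 9 transitions.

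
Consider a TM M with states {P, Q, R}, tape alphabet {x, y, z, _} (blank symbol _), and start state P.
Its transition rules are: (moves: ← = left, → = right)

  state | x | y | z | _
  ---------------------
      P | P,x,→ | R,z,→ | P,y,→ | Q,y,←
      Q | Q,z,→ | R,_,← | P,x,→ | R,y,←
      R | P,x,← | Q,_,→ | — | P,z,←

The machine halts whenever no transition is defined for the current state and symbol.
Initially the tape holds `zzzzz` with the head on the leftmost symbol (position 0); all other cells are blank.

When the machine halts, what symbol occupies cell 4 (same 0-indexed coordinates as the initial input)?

P | [z]zzzz_   read z → write y, move →, go to P
P | y[z]zzz_   read z → write y, move →, go to P
P | yy[z]zz_   read z → write y, move →, go to P
P | yyy[z]z_   read z → write y, move →, go to P
P | yyyy[z]_   read z → write y, move →, go to P
P | yyyyy[_]   read _ → write y, move ←, go to Q
Q | yyyy[y]y   read y → write _, move ←, go to R
R | yyy[y]_y   read y → write _, move →, go to Q
Q | yyy_[_]y   read _ → write y, move ←, go to R
R | yyy[_]yy   read _ → write z, move ←, go to P
P | yy[y]zyy   read y → write z, move →, go to R
R | yyz[z]yy
Cell 4 holds y when M halts.

y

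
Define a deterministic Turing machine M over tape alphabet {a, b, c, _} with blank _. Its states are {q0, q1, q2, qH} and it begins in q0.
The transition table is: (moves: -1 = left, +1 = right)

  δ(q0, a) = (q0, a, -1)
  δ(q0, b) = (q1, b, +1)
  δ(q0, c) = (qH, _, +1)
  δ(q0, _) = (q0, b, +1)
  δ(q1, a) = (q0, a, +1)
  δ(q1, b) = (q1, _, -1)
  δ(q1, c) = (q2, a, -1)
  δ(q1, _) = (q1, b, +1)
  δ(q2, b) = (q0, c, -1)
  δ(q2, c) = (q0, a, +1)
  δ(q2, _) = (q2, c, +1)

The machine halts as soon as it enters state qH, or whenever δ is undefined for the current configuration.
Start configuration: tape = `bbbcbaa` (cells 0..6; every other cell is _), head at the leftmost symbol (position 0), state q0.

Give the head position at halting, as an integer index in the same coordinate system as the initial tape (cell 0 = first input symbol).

state=q0 head=0 tape=___[b]bbcbaa   (q0,b)→(q1,b,+1)
state=q1 head=1 tape=___b[b]bcbaa   (q1,b)→(q1,_,-1)
state=q1 head=0 tape=___[b]_bcbaa   (q1,b)→(q1,_,-1)
state=q1 head=-1 tape=__[_]__bcbaa   (q1,_)→(q1,b,+1)
state=q1 head=0 tape=__b[_]_bcbaa   (q1,_)→(q1,b,+1)
state=q1 head=1 tape=__bb[_]bcbaa   (q1,_)→(q1,b,+1)
state=q1 head=2 tape=__bbb[b]cbaa   (q1,b)→(q1,_,-1)
state=q1 head=1 tape=__bb[b]_cbaa   (q1,b)→(q1,_,-1)
state=q1 head=0 tape=__b[b]__cbaa   (q1,b)→(q1,_,-1)
state=q1 head=-1 tape=__[b]___cbaa   (q1,b)→(q1,_,-1)
state=q1 head=-2 tape=_[_]____cbaa   (q1,_)→(q1,b,+1)
state=q1 head=-1 tape=_b[_]___cbaa   (q1,_)→(q1,b,+1)
state=q1 head=0 tape=_bb[_]__cbaa   (q1,_)→(q1,b,+1)
state=q1 head=1 tape=_bbb[_]_cbaa   (q1,_)→(q1,b,+1)
state=q1 head=2 tape=_bbbb[_]cbaa   (q1,_)→(q1,b,+1)
state=q1 head=3 tape=_bbbbb[c]baa   (q1,c)→(q2,a,-1)
state=q2 head=2 tape=_bbbb[b]abaa   (q2,b)→(q0,c,-1)
state=q0 head=1 tape=_bbb[b]cabaa   (q0,b)→(q1,b,+1)
state=q1 head=2 tape=_bbbb[c]abaa   (q1,c)→(q2,a,-1)
state=q2 head=1 tape=_bbb[b]aabaa   (q2,b)→(q0,c,-1)
state=q0 head=0 tape=_bb[b]caabaa   (q0,b)→(q1,b,+1)
state=q1 head=1 tape=_bbb[c]aabaa   (q1,c)→(q2,a,-1)
state=q2 head=0 tape=_bb[b]aaabaa   (q2,b)→(q0,c,-1)
state=q0 head=-1 tape=_b[b]caaabaa   (q0,b)→(q1,b,+1)
state=q1 head=0 tape=_bb[c]aaabaa   (q1,c)→(q2,a,-1)
state=q2 head=-1 tape=_b[b]aaaabaa   (q2,b)→(q0,c,-1)
state=q0 head=-2 tape=_[b]caaaabaa   (q0,b)→(q1,b,+1)
state=q1 head=-1 tape=_b[c]aaaabaa   (q1,c)→(q2,a,-1)
state=q2 head=-2 tape=_[b]aaaaabaa   (q2,b)→(q0,c,-1)
state=q0 head=-3 tape=[_]caaaaabaa   (q0,_)→(q0,b,+1)
state=q0 head=-2 tape=b[c]aaaaabaa   (q0,c)→(qH,_,+1)
state=qH head=-1 tape=b_[a]aaaabaa
At halt the head is at cell -1.

-1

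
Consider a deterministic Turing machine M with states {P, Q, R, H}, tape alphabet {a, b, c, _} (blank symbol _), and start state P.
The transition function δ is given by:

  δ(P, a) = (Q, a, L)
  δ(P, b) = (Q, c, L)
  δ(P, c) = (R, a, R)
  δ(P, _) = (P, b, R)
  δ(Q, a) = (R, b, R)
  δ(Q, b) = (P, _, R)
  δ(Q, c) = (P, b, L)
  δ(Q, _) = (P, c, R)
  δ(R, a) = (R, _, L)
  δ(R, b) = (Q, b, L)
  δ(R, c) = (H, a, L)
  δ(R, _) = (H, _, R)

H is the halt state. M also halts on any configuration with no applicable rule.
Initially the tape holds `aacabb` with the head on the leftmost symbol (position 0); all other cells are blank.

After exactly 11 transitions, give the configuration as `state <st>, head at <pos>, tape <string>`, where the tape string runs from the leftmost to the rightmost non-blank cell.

state H, head at -1, tape acabb

state=P head=0 tape=__[a]acabb   (P,a)→(Q,a,L)
state=Q head=-1 tape=_[_]aacabb   (Q,_)→(P,c,R)
state=P head=0 tape=_c[a]acabb   (P,a)→(Q,a,L)
state=Q head=-1 tape=_[c]aacabb   (Q,c)→(P,b,L)
state=P head=-2 tape=[_]baacabb   (P,_)→(P,b,R)
state=P head=-1 tape=b[b]aacabb   (P,b)→(Q,c,L)
state=Q head=-2 tape=[b]caacabb   (Q,b)→(P,_,R)
state=P head=-1 tape=_[c]aacabb   (P,c)→(R,a,R)
state=R head=0 tape=_a[a]acabb   (R,a)→(R,_,L)
state=R head=-1 tape=_[a]_acabb   (R,a)→(R,_,L)
state=R head=-2 tape=[_]__acabb   (R,_)→(H,_,R)
state=H head=-1 tape=_[_]_acabb
After 11 steps: state H, head at -1, tape acabb.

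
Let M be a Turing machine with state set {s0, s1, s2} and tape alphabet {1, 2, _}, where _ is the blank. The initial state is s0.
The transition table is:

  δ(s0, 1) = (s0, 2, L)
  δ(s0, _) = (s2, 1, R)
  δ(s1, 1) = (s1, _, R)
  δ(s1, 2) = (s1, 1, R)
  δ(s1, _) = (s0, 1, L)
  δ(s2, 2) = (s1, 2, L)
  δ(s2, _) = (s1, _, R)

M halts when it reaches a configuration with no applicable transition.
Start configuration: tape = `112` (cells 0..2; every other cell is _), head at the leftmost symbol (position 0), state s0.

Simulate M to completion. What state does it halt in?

s2

state=s0 head=0 tape=_[1]12__   (s0,1)→(s0,2,L)
state=s0 head=-1 tape=[_]212__   (s0,_)→(s2,1,R)
state=s2 head=0 tape=1[2]12__   (s2,2)→(s1,2,L)
state=s1 head=-1 tape=[1]212__   (s1,1)→(s1,_,R)
state=s1 head=0 tape=_[2]12__   (s1,2)→(s1,1,R)
state=s1 head=1 tape=_1[1]2__   (s1,1)→(s1,_,R)
state=s1 head=2 tape=_1_[2]__   (s1,2)→(s1,1,R)
state=s1 head=3 tape=_1_1[_]_   (s1,_)→(s0,1,L)
state=s0 head=2 tape=_1_[1]1_   (s0,1)→(s0,2,L)
state=s0 head=1 tape=_1[_]21_   (s0,_)→(s2,1,R)
state=s2 head=2 tape=_11[2]1_   (s2,2)→(s1,2,L)
state=s1 head=1 tape=_1[1]21_   (s1,1)→(s1,_,R)
state=s1 head=2 tape=_1_[2]1_   (s1,2)→(s1,1,R)
state=s1 head=3 tape=_1_1[1]_   (s1,1)→(s1,_,R)
state=s1 head=4 tape=_1_1_[_]   (s1,_)→(s0,1,L)
state=s0 head=3 tape=_1_1[_]1   (s0,_)→(s2,1,R)
state=s2 head=4 tape=_1_11[1]
No transition is defined for (s2, 1); M halts in state s2.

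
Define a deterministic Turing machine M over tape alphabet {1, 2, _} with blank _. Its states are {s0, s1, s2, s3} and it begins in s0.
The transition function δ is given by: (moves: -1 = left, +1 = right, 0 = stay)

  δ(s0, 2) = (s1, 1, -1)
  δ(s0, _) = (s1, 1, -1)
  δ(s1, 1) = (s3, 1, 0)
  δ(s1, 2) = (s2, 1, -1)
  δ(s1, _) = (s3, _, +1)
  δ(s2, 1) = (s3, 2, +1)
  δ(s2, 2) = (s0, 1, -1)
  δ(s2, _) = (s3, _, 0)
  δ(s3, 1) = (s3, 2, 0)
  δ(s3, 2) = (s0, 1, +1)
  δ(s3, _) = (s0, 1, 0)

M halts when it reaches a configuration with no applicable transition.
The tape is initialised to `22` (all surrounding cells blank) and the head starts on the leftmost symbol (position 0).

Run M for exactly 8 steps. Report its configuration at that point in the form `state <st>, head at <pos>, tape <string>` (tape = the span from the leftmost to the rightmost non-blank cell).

state=s0 head=0 tape=_[2]2   (s0,2)→(s1,1,-1)
state=s1 head=-1 tape=[_]12   (s1,_)→(s3,_,+1)
state=s3 head=0 tape=_[1]2   (s3,1)→(s3,2,0)
state=s3 head=0 tape=_[2]2   (s3,2)→(s0,1,+1)
state=s0 head=1 tape=_1[2]   (s0,2)→(s1,1,-1)
state=s1 head=0 tape=_[1]1   (s1,1)→(s3,1,0)
state=s3 head=0 tape=_[1]1   (s3,1)→(s3,2,0)
state=s3 head=0 tape=_[2]1   (s3,2)→(s0,1,+1)
state=s0 head=1 tape=_1[1]
After 8 steps: state s0, head at 1, tape 11.

state s0, head at 1, tape 11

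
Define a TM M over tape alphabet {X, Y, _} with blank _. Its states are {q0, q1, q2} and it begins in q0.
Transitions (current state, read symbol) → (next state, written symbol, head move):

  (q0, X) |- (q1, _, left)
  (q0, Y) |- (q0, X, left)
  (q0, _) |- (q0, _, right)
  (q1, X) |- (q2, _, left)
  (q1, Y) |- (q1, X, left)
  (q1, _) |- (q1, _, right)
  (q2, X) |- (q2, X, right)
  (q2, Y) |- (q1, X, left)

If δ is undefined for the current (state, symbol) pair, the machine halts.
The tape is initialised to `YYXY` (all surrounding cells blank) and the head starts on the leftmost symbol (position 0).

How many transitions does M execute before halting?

8

q0 | _[Y]YXY   read Y → write X, move left, go to q0
q0 | [_]XYXY   read _ → write _, move right, go to q0
q0 | _[X]YXY   read X → write _, move left, go to q1
q1 | [_]_YXY   read _ → write _, move right, go to q1
q1 | _[_]YXY   read _ → write _, move right, go to q1
q1 | __[Y]XY   read Y → write X, move left, go to q1
q1 | _[_]XXY   read _ → write _, move right, go to q1
q1 | __[X]XY   read X → write _, move left, go to q2
q2 | _[_]_XY
M halts after 8 transitions.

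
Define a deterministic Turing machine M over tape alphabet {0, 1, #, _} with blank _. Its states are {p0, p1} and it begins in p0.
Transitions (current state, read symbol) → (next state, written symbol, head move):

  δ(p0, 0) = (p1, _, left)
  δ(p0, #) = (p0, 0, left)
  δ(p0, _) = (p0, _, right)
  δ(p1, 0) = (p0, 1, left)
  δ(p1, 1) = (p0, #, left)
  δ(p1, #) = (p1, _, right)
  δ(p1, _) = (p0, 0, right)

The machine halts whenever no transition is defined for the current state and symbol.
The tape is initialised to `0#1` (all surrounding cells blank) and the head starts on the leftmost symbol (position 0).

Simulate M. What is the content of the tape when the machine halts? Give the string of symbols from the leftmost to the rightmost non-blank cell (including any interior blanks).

00_1

p0 | _[0]#1   read 0 → write _, move left, go to p1
p1 | [_]_#1   read _ → write 0, move right, go to p0
p0 | 0[_]#1   read _ → write _, move right, go to p0
p0 | 0_[#]1   read # → write 0, move left, go to p0
p0 | 0[_]01   read _ → write _, move right, go to p0
p0 | 0_[0]1   read 0 → write _, move left, go to p1
p1 | 0[_]_1   read _ → write 0, move right, go to p0
p0 | 00[_]1   read _ → write _, move right, go to p0
p0 | 00_[1]
The non-blank tape span at halt is 00_1.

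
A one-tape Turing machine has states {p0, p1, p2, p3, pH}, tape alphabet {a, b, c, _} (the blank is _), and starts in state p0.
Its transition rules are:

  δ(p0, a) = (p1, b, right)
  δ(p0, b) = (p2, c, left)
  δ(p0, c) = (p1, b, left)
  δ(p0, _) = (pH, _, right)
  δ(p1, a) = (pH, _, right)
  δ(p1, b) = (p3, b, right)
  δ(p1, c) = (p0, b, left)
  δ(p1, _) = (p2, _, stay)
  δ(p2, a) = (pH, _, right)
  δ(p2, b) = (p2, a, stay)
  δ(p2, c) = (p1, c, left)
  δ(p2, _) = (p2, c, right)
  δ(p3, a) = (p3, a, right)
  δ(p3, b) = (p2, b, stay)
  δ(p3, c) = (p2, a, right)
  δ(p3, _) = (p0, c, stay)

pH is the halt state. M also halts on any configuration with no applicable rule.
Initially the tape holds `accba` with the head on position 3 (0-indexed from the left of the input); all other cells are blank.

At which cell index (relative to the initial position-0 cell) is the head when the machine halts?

3

state=p0 head=3 tape=acc[b]a   (p0,b)→(p2,c,left)
state=p2 head=2 tape=ac[c]ca   (p2,c)→(p1,c,left)
state=p1 head=1 tape=a[c]cca   (p1,c)→(p0,b,left)
state=p0 head=0 tape=[a]bcca   (p0,a)→(p1,b,right)
state=p1 head=1 tape=b[b]cca   (p1,b)→(p3,b,right)
state=p3 head=2 tape=bb[c]ca   (p3,c)→(p2,a,right)
state=p2 head=3 tape=bba[c]a   (p2,c)→(p1,c,left)
state=p1 head=2 tape=bb[a]ca   (p1,a)→(pH,_,right)
state=pH head=3 tape=bb_[c]a
At halt the head is at cell 3.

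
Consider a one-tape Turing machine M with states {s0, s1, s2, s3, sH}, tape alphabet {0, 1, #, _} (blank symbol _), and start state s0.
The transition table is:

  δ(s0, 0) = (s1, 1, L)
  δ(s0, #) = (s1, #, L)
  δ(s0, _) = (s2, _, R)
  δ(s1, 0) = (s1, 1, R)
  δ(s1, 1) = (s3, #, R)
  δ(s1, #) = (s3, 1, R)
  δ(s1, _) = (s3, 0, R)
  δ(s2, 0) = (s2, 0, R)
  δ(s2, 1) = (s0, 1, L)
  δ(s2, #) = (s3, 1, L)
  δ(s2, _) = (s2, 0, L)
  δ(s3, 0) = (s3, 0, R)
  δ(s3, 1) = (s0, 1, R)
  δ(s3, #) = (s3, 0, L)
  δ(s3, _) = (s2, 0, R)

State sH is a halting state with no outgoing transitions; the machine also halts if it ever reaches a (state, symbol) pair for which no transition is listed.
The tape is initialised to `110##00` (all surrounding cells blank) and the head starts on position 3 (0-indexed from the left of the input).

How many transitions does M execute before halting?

25

state=s0 head=3 tape=110[#]#00__   (s0,#)→(s1,#,L)
state=s1 head=2 tape=11[0]##00__   (s1,0)→(s1,1,R)
state=s1 head=3 tape=111[#]#00__   (s1,#)→(s3,1,R)
state=s3 head=4 tape=1111[#]00__   (s3,#)→(s3,0,L)
state=s3 head=3 tape=111[1]000__   (s3,1)→(s0,1,R)
state=s0 head=4 tape=1111[0]00__   (s0,0)→(s1,1,L)
state=s1 head=3 tape=111[1]100__   (s1,1)→(s3,#,R)
state=s3 head=4 tape=111#[1]00__   (s3,1)→(s0,1,R)
state=s0 head=5 tape=111#1[0]0__   (s0,0)→(s1,1,L)
state=s1 head=4 tape=111#[1]10__   (s1,1)→(s3,#,R)
state=s3 head=5 tape=111##[1]0__   (s3,1)→(s0,1,R)
state=s0 head=6 tape=111##1[0]__   (s0,0)→(s1,1,L)
state=s1 head=5 tape=111##[1]1__   (s1,1)→(s3,#,R)
state=s3 head=6 tape=111###[1]__   (s3,1)→(s0,1,R)
state=s0 head=7 tape=111###1[_]_   (s0,_)→(s2,_,R)
state=s2 head=8 tape=111###1_[_]   (s2,_)→(s2,0,L)
state=s2 head=7 tape=111###1[_]0   (s2,_)→(s2,0,L)
state=s2 head=6 tape=111###[1]00   (s2,1)→(s0,1,L)
state=s0 head=5 tape=111##[#]100   (s0,#)→(s1,#,L)
state=s1 head=4 tape=111#[#]#100   (s1,#)→(s3,1,R)
state=s3 head=5 tape=111#1[#]100   (s3,#)→(s3,0,L)
state=s3 head=4 tape=111#[1]0100   (s3,1)→(s0,1,R)
state=s0 head=5 tape=111#1[0]100   (s0,0)→(s1,1,L)
state=s1 head=4 tape=111#[1]1100   (s1,1)→(s3,#,R)
state=s3 head=5 tape=111##[1]100   (s3,1)→(s0,1,R)
state=s0 head=6 tape=111##1[1]00
M halts after 25 transitions.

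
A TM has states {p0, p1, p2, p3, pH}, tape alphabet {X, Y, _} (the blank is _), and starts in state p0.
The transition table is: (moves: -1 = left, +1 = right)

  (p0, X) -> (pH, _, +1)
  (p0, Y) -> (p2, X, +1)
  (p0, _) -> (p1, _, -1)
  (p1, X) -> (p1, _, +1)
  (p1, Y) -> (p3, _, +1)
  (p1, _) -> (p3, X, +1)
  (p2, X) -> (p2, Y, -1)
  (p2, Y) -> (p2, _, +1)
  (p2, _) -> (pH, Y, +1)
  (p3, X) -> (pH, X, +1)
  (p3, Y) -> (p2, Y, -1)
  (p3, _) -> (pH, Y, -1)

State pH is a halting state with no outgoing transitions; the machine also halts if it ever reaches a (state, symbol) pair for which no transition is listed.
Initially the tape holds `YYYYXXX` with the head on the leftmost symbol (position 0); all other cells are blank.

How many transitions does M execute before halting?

6

p0 | [Y]YYYXXX   read Y → write X, move +1, go to p2
p2 | X[Y]YYXXX   read Y → write _, move +1, go to p2
p2 | X_[Y]YXXX   read Y → write _, move +1, go to p2
p2 | X__[Y]XXX   read Y → write _, move +1, go to p2
p2 | X___[X]XX   read X → write Y, move -1, go to p2
p2 | X__[_]YXX   read _ → write Y, move +1, go to pH
pH | X__Y[Y]XX
M halts after 6 transitions.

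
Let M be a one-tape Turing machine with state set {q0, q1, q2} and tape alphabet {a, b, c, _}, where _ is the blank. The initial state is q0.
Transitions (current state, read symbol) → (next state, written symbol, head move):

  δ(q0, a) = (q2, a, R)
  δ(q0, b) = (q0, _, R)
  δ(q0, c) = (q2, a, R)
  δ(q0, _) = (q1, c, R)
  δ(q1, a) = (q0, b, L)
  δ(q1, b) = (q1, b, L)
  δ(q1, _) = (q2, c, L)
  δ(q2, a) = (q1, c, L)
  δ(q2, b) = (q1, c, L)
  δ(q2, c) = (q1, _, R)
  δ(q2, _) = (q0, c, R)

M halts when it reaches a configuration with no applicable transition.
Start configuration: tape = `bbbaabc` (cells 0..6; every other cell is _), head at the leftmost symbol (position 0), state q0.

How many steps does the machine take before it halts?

state=q0 head=0 tape=[b]bbaabc   (q0,b)→(q0,_,R)
state=q0 head=1 tape=_[b]baabc   (q0,b)→(q0,_,R)
state=q0 head=2 tape=__[b]aabc   (q0,b)→(q0,_,R)
state=q0 head=3 tape=___[a]abc   (q0,a)→(q2,a,R)
state=q2 head=4 tape=___a[a]bc   (q2,a)→(q1,c,L)
state=q1 head=3 tape=___[a]cbc   (q1,a)→(q0,b,L)
state=q0 head=2 tape=__[_]bcbc   (q0,_)→(q1,c,R)
state=q1 head=3 tape=__c[b]cbc   (q1,b)→(q1,b,L)
state=q1 head=2 tape=__[c]bcbc
M halts after 8 transitions.

8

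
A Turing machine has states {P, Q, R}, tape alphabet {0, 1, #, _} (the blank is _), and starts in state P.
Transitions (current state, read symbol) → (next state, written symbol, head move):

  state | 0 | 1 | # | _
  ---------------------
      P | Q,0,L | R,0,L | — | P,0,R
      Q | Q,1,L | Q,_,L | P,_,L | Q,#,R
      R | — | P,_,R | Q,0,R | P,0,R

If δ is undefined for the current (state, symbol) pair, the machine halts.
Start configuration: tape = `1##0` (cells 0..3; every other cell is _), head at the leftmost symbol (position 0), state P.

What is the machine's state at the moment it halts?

R

P | _____[1]##0   read 1 → write 0, move L, go to R
R | ____[_]0##0   read _ → write 0, move R, go to P
P | ____0[0]##0   read 0 → write 0, move L, go to Q
Q | ____[0]0##0   read 0 → write 1, move L, go to Q
Q | ___[_]10##0   read _ → write #, move R, go to Q
Q | ___#[1]0##0   read 1 → write _, move L, go to Q
Q | ___[#]_0##0   read # → write _, move L, go to P
P | __[_]__0##0   read _ → write 0, move R, go to P
P | __0[_]_0##0   read _ → write 0, move R, go to P
P | __00[_]0##0   read _ → write 0, move R, go to P
P | __000[0]##0   read 0 → write 0, move L, go to Q
Q | __00[0]0##0   read 0 → write 1, move L, go to Q
Q | __0[0]10##0   read 0 → write 1, move L, go to Q
Q | __[0]110##0   read 0 → write 1, move L, go to Q
Q | _[_]1110##0   read _ → write #, move R, go to Q
Q | _#[1]110##0   read 1 → write _, move L, go to Q
Q | _[#]_110##0   read # → write _, move L, go to P
P | [_]__110##0   read _ → write 0, move R, go to P
P | 0[_]_110##0   read _ → write 0, move R, go to P
P | 00[_]110##0   read _ → write 0, move R, go to P
P | 000[1]10##0   read 1 → write 0, move L, go to R
R | 00[0]010##0
No transition is defined for (R, 0); M halts in state R.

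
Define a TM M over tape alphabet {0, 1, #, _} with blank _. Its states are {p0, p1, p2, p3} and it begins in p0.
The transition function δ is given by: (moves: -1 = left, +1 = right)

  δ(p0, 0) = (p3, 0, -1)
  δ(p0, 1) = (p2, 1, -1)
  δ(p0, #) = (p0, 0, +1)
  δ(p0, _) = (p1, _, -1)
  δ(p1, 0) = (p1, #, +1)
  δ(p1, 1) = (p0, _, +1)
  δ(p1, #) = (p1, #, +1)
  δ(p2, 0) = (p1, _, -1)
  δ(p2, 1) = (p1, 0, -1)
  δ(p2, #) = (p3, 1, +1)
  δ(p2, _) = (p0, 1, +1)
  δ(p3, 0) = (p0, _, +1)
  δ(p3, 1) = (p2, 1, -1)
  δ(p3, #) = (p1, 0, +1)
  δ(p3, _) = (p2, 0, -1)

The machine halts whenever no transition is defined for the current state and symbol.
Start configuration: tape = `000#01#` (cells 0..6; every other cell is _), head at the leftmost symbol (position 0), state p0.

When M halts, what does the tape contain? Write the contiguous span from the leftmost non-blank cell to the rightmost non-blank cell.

p0 | ____[0]00#01#   read 0 → write 0, move -1, go to p3
p3 | ___[_]000#01#   read _ → write 0, move -1, go to p2
p2 | __[_]0000#01#   read _ → write 1, move +1, go to p0
p0 | __1[0]000#01#   read 0 → write 0, move -1, go to p3
p3 | __[1]0000#01#   read 1 → write 1, move -1, go to p2
p2 | _[_]10000#01#   read _ → write 1, move +1, go to p0
p0 | _1[1]0000#01#   read 1 → write 1, move -1, go to p2
p2 | _[1]10000#01#   read 1 → write 0, move -1, go to p1
p1 | [_]010000#01#
The non-blank tape span at halt is 010000#01#.

010000#01#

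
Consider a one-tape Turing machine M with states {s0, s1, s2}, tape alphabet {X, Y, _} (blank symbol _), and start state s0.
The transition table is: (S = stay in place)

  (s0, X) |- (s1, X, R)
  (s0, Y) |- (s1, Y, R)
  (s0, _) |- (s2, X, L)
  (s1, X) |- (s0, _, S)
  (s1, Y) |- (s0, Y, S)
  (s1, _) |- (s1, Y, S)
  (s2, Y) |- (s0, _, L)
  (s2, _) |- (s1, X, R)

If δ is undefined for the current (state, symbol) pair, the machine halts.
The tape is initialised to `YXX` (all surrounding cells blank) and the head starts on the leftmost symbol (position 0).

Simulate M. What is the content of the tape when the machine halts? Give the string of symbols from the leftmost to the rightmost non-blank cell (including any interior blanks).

state=s0 head=0 tape=__[Y]XX   (s0,Y)→(s1,Y,R)
state=s1 head=1 tape=__Y[X]X   (s1,X)→(s0,_,S)
state=s0 head=1 tape=__Y[_]X   (s0,_)→(s2,X,L)
state=s2 head=0 tape=__[Y]XX   (s2,Y)→(s0,_,L)
state=s0 head=-1 tape=_[_]_XX   (s0,_)→(s2,X,L)
state=s2 head=-2 tape=[_]X_XX   (s2,_)→(s1,X,R)
state=s1 head=-1 tape=X[X]_XX   (s1,X)→(s0,_,S)
state=s0 head=-1 tape=X[_]_XX   (s0,_)→(s2,X,L)
state=s2 head=-2 tape=[X]X_XX
The non-blank tape span at halt is XX_XX.

XX_XX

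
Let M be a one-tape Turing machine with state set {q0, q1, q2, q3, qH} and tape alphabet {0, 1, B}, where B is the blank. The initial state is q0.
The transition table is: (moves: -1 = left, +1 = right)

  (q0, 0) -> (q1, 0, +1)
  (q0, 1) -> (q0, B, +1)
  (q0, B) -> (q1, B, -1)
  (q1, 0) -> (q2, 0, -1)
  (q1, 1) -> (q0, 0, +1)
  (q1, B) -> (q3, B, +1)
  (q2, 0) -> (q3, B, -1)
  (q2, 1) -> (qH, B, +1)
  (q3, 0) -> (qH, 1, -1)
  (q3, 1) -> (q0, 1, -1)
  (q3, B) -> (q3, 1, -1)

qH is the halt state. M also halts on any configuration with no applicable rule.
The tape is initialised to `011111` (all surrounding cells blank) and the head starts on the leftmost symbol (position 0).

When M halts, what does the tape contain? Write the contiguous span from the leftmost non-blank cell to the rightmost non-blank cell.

0111111

state=q0 head=0 tape=[0]11111B   (q0,0)→(q1,0,+1)
state=q1 head=1 tape=0[1]1111B   (q1,1)→(q0,0,+1)
state=q0 head=2 tape=00[1]111B   (q0,1)→(q0,B,+1)
state=q0 head=3 tape=00B[1]11B   (q0,1)→(q0,B,+1)
state=q0 head=4 tape=00BB[1]1B   (q0,1)→(q0,B,+1)
state=q0 head=5 tape=00BBB[1]B   (q0,1)→(q0,B,+1)
state=q0 head=6 tape=00BBBB[B]   (q0,B)→(q1,B,-1)
state=q1 head=5 tape=00BBB[B]B   (q1,B)→(q3,B,+1)
state=q3 head=6 tape=00BBBB[B]   (q3,B)→(q3,1,-1)
state=q3 head=5 tape=00BBB[B]1   (q3,B)→(q3,1,-1)
state=q3 head=4 tape=00BB[B]11   (q3,B)→(q3,1,-1)
state=q3 head=3 tape=00B[B]111   (q3,B)→(q3,1,-1)
state=q3 head=2 tape=00[B]1111   (q3,B)→(q3,1,-1)
state=q3 head=1 tape=0[0]11111   (q3,0)→(qH,1,-1)
state=qH head=0 tape=[0]111111
The non-blank tape span at halt is 0111111.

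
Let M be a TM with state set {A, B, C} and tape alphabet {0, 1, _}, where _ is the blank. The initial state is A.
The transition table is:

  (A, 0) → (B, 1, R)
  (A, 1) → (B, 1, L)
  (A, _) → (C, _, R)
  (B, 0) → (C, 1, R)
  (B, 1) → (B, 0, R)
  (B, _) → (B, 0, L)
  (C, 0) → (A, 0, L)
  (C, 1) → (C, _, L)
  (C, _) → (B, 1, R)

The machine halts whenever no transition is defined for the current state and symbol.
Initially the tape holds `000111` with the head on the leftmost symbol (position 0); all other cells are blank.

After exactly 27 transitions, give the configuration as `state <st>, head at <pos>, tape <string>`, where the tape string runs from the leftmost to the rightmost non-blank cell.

state=A head=0 tape=[0]00111   (A,0)→(B,1,R)
state=B head=1 tape=1[0]0111   (B,0)→(C,1,R)
state=C head=2 tape=11[0]111   (C,0)→(A,0,L)
state=A head=1 tape=1[1]0111   (A,1)→(B,1,L)
state=B head=0 tape=[1]10111   (B,1)→(B,0,R)
state=B head=1 tape=0[1]0111   (B,1)→(B,0,R)
state=B head=2 tape=00[0]111   (B,0)→(C,1,R)
state=C head=3 tape=001[1]11   (C,1)→(C,_,L)
state=C head=2 tape=00[1]_11   (C,1)→(C,_,L)
state=C head=1 tape=0[0]__11   (C,0)→(A,0,L)
state=A head=0 tape=[0]0__11   (A,0)→(B,1,R)
state=B head=1 tape=1[0]__11   (B,0)→(C,1,R)
state=C head=2 tape=11[_]_11   (C,_)→(B,1,R)
state=B head=3 tape=111[_]11   (B,_)→(B,0,L)
state=B head=2 tape=11[1]011   (B,1)→(B,0,R)
state=B head=3 tape=110[0]11   (B,0)→(C,1,R)
state=C head=4 tape=1101[1]1   (C,1)→(C,_,L)
state=C head=3 tape=110[1]_1   (C,1)→(C,_,L)
state=C head=2 tape=11[0]__1   (C,0)→(A,0,L)
state=A head=1 tape=1[1]0__1   (A,1)→(B,1,L)
state=B head=0 tape=[1]10__1   (B,1)→(B,0,R)
state=B head=1 tape=0[1]0__1   (B,1)→(B,0,R)
state=B head=2 tape=00[0]__1   (B,0)→(C,1,R)
state=C head=3 tape=001[_]_1   (C,_)→(B,1,R)
state=B head=4 tape=0011[_]1   (B,_)→(B,0,L)
state=B head=3 tape=001[1]01   (B,1)→(B,0,R)
state=B head=4 tape=0010[0]1   (B,0)→(C,1,R)
state=C head=5 tape=00101[1]
After 27 steps: state C, head at 5, tape 001011.

state C, head at 5, tape 001011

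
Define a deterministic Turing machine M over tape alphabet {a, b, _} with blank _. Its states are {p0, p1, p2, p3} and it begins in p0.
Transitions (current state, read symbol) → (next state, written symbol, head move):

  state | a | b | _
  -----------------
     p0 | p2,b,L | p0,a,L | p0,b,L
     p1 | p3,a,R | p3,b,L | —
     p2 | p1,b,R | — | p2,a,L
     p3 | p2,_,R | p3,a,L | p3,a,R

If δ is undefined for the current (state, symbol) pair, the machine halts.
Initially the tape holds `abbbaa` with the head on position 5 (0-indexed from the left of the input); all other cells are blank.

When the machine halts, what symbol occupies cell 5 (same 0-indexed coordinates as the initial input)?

p0 | abbba[a]   read a → write b, move L, go to p2
p2 | abbb[a]b   read a → write b, move R, go to p1
p1 | abbbb[b]   read b → write b, move L, go to p3
p3 | abbb[b]b   read b → write a, move L, go to p3
p3 | abb[b]ab   read b → write a, move L, go to p3
p3 | ab[b]aab   read b → write a, move L, go to p3
p3 | a[b]aaab   read b → write a, move L, go to p3
p3 | [a]aaaab   read a → write _, move R, go to p2
p2 | _[a]aaab   read a → write b, move R, go to p1
p1 | _b[a]aab   read a → write a, move R, go to p3
p3 | _ba[a]ab   read a → write _, move R, go to p2
p2 | _ba_[a]b   read a → write b, move R, go to p1
p1 | _ba_b[b]   read b → write b, move L, go to p3
p3 | _ba_[b]b   read b → write a, move L, go to p3
p3 | _ba[_]ab   read _ → write a, move R, go to p3
p3 | _baa[a]b   read a → write _, move R, go to p2
p2 | _baa_[b]
Cell 5 holds b when M halts.

b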